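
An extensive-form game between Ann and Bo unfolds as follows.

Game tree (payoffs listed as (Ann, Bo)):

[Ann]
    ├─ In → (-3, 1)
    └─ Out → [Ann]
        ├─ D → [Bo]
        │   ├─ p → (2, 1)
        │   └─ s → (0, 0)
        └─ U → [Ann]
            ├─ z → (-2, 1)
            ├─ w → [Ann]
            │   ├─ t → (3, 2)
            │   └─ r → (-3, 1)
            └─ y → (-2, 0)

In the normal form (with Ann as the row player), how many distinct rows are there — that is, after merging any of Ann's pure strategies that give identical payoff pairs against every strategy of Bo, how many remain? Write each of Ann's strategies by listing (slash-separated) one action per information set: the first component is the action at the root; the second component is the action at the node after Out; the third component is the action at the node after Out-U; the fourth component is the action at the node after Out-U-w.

Ann has 24 pure strategies: In/D/z/t, In/D/z/r, In/D/w/t, In/D/w/r, In/D/y/t, In/D/y/r, In/U/z/t, In/U/z/r, In/U/w/t, In/U/w/r, In/U/y/t, In/U/y/r, Out/D/z/t, Out/D/z/r, Out/D/w/t, Out/D/w/r, Out/D/y/t, Out/D/y/r, Out/U/z/t, Out/U/z/r, Out/U/w/t, Out/U/w/r, Out/U/y/t, Out/U/y/r. Columns: p, s.
{In/D/z/t, In/D/z/r, In/D/w/t, In/D/w/r, In/D/y/t, In/D/y/r, In/U/z/t, In/U/z/r, In/U/w/t, In/U/w/r, In/U/y/t, In/U/y/r, Out/U/w/r} → row (-3,1) (-3,1)
{Out/D/z/t, Out/D/z/r, Out/D/w/t, Out/D/w/r, Out/D/y/t, Out/D/y/r} → row (2,1) (0,0)
{Out/U/z/t, Out/U/z/r} → row (-2,1) (-2,1)
{Out/U/w/t} → row (3,2) (3,2)
{Out/U/y/t, Out/U/y/r} → row (-2,0) (-2,0)
That's 5 distinct rows out of 24 strategies.

5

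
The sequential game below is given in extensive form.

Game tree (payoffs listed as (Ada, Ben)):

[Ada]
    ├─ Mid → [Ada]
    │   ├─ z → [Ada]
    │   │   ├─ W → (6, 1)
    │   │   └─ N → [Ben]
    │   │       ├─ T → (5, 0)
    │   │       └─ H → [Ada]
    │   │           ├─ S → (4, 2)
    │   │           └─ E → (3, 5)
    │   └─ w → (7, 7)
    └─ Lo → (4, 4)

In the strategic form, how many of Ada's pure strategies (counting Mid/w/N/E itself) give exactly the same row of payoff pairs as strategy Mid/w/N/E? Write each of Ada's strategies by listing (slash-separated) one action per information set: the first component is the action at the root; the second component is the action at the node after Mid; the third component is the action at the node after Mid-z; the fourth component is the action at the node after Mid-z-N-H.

Row for Mid/w/N/E (columns T, H): (7,7) (7,7).
Under Mid/w/N/E, Ada's choice at the node after Mid-z and at the node after Mid-z-N-H can never be reached regardless of what Ben does, so varying those choices leaves every outcome unchanged.
Holding the reachable choices fixed and varying the unreachable ones freely already gives 2 × 2 = 4 equivalent strategies.
No other strategy reproduces this row, so those 4 are the full class: Mid/w/W/S, Mid/w/W/E, Mid/w/N/S, Mid/w/N/E.

4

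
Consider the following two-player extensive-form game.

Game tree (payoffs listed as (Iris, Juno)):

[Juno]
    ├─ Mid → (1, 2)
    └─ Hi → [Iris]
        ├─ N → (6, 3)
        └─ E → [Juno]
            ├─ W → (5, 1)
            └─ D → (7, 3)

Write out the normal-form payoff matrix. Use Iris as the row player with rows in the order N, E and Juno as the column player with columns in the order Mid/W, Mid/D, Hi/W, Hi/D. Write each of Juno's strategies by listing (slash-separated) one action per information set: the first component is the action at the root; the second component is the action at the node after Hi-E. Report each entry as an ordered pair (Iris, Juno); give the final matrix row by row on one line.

        Mid/W    Mid/D     Hi/W     Hi/D
   N    (1,2)    (1,2)    (6,3)    (6,3)
   E    (1,2)    (1,2)    (5,1)    (7,3)

N: (1,2) (1,2) (6,3) (6,3) | E: (1,2) (1,2) (5,1) (7,3)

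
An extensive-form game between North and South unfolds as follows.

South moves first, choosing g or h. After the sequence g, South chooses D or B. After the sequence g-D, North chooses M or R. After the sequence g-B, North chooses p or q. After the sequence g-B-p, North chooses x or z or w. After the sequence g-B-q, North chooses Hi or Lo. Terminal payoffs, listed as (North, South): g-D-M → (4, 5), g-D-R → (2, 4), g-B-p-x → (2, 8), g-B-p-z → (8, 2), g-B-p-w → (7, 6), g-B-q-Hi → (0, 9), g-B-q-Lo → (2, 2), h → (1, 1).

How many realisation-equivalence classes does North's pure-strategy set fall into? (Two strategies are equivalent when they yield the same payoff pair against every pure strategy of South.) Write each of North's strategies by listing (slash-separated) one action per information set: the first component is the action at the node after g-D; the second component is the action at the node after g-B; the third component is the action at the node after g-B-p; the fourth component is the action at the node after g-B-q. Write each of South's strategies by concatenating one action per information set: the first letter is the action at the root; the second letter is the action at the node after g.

North has 24 pure strategies: M/p/x/Hi, M/p/x/Lo, M/p/z/Hi, M/p/z/Lo, M/p/w/Hi, M/p/w/Lo, M/q/x/Hi, M/q/x/Lo, M/q/z/Hi, M/q/z/Lo, M/q/w/Hi, M/q/w/Lo, R/p/x/Hi, R/p/x/Lo, R/p/z/Hi, R/p/z/Lo, R/p/w/Hi, R/p/w/Lo, R/q/x/Hi, R/q/x/Lo, R/q/z/Hi, R/q/z/Lo, R/q/w/Hi, R/q/w/Lo. Columns: gD, gB, hD, hB.
{M/p/x/Hi, M/p/x/Lo} → row (4,5) (2,8) (1,1) (1,1)
{M/p/z/Hi, M/p/z/Lo} → row (4,5) (8,2) (1,1) (1,1)
{M/p/w/Hi, M/p/w/Lo} → row (4,5) (7,6) (1,1) (1,1)
{M/q/x/Hi, M/q/z/Hi, M/q/w/Hi} → row (4,5) (0,9) (1,1) (1,1)
{M/q/x/Lo, M/q/z/Lo, M/q/w/Lo} → row (4,5) (2,2) (1,1) (1,1)
{R/p/x/Hi, R/p/x/Lo} → row (2,4) (2,8) (1,1) (1,1)
{R/p/z/Hi, R/p/z/Lo} → row (2,4) (8,2) (1,1) (1,1)
{R/p/w/Hi, R/p/w/Lo} → row (2,4) (7,6) (1,1) (1,1)
{R/q/x/Hi, R/q/z/Hi, R/q/w/Hi} → row (2,4) (0,9) (1,1) (1,1)
{R/q/x/Lo, R/q/z/Lo, R/q/w/Lo} → row (2,4) (2,2) (1,1) (1,1)
That's 10 distinct rows out of 24 strategies.

10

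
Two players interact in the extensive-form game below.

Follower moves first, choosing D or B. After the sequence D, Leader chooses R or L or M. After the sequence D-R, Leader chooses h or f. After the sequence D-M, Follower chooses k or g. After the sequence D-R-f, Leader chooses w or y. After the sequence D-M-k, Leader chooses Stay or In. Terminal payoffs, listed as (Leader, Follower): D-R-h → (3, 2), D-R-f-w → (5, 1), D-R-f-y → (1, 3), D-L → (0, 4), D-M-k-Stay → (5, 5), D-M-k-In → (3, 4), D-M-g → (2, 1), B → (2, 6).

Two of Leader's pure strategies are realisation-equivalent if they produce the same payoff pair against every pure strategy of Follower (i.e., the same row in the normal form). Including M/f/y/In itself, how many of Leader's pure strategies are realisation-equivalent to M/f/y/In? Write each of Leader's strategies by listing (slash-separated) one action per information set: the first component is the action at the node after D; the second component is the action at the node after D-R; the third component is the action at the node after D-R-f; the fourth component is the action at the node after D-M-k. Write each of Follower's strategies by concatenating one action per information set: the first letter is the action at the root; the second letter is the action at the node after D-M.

Row for M/f/y/In (columns Dk, Dg, Bk, Bg): (3,4) (2,1) (2,6) (2,6).
Under M/f/y/In, Leader's choice at the node after D-R and at the node after D-R-f can never be reached regardless of what Follower does, so varying those choices leaves every outcome unchanged.
Holding the reachable choices fixed and varying the unreachable ones freely already gives 2 × 2 = 4 equivalent strategies.
No other strategy reproduces this row, so those 4 are the full class: M/h/w/In, M/h/y/In, M/f/w/In, M/f/y/In.

4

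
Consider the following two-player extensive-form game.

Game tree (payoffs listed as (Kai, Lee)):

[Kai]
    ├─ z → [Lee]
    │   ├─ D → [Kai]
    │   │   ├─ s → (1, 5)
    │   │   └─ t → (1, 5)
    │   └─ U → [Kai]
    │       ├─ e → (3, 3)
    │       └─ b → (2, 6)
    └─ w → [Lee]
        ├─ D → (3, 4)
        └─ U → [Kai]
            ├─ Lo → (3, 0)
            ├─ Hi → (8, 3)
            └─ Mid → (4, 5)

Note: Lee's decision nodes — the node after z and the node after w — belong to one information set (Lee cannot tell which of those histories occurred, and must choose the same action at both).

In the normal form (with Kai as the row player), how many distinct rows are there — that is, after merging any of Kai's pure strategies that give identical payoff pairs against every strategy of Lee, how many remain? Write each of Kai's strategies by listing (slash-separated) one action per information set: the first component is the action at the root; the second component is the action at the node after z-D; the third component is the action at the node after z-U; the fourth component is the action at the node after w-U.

5

Kai has 24 pure strategies: z/s/e/Lo, z/s/e/Hi, z/s/e/Mid, z/s/b/Lo, z/s/b/Hi, z/s/b/Mid, z/t/e/Lo, z/t/e/Hi, z/t/e/Mid, z/t/b/Lo, z/t/b/Hi, z/t/b/Mid, w/s/e/Lo, w/s/e/Hi, w/s/e/Mid, w/s/b/Lo, w/s/b/Hi, w/s/b/Mid, w/t/e/Lo, w/t/e/Hi, w/t/e/Mid, w/t/b/Lo, w/t/b/Hi, w/t/b/Mid. Columns: D, U.
{z/s/e/Lo, z/s/e/Hi, z/s/e/Mid, z/t/e/Lo, z/t/e/Hi, z/t/e/Mid} → row (1,5) (3,3)
{z/s/b/Lo, z/s/b/Hi, z/s/b/Mid, z/t/b/Lo, z/t/b/Hi, z/t/b/Mid} → row (1,5) (2,6)
{w/s/e/Lo, w/s/b/Lo, w/t/e/Lo, w/t/b/Lo} → row (3,4) (3,0)
{w/s/e/Hi, w/s/b/Hi, w/t/e/Hi, w/t/b/Hi} → row (3,4) (8,3)
{w/s/e/Mid, w/s/b/Mid, w/t/e/Mid, w/t/b/Mid} → row (3,4) (4,5)
That's 5 distinct rows out of 24 strategies.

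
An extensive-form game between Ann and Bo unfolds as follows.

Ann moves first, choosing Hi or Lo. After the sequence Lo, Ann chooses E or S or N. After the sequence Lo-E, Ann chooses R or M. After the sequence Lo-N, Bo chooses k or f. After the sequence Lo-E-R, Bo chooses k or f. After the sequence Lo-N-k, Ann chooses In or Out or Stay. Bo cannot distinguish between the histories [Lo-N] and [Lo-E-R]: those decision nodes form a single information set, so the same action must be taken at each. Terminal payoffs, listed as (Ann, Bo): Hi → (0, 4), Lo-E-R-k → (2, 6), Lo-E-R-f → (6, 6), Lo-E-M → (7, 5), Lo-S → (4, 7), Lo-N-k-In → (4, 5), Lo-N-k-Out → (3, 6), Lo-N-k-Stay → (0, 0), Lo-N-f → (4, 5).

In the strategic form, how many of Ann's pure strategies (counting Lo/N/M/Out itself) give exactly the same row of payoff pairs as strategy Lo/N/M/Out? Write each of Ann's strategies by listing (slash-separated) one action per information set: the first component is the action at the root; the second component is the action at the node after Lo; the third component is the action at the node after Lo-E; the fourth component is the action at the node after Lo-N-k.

2

Row for Lo/N/M/Out (columns k, f): (3,6) (4,5).
Under Lo/N/M/Out, Ann's choice at the node after Lo-E can never be reached regardless of what Bo does, so varying those choices leaves every outcome unchanged.
Holding the reachable choices fixed and varying the unreachable one freely already gives 2 equivalent strategies.
No other strategy reproduces this row, so those 2 are the full class: Lo/N/R/Out, Lo/N/M/Out.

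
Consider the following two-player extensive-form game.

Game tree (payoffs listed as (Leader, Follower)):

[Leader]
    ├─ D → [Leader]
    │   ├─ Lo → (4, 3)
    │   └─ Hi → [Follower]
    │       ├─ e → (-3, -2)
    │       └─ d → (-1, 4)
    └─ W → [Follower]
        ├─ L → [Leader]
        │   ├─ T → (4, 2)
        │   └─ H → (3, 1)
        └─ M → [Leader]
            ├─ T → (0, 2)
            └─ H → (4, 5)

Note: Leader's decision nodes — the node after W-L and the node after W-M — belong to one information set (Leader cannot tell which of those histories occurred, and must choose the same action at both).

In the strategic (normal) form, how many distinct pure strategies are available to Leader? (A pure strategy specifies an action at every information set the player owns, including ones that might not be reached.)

Leader owns the root with actions {D, W} — two choices.
Leader owns the node after D with actions {Lo, Hi} — two choices.
Leader owns the information set {W-L, W-M} with actions {T, H} — two choices.
A pure strategy fixes one action at each information set independently, so the count is the product 2 × 2 × 2 = 8.
(For reference, Follower has 4 pure strategies, giving a 8×4 normal-form matrix.)

8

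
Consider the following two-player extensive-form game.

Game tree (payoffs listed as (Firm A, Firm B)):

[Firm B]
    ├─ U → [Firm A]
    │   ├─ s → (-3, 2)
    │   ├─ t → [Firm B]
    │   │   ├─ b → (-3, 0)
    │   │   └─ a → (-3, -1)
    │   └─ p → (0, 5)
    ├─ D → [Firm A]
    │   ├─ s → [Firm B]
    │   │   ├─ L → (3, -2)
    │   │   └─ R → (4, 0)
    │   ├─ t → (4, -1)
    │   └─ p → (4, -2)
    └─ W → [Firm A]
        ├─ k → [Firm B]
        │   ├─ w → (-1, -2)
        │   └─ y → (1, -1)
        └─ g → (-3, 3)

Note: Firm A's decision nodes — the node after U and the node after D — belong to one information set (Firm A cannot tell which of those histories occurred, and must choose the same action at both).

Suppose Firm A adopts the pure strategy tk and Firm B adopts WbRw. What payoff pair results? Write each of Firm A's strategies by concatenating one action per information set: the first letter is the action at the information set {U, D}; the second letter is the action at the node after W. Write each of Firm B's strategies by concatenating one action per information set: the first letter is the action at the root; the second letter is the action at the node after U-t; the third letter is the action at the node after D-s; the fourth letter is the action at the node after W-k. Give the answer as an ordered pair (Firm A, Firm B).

(-1, -2)

Trace the play path from the root:
  Firm B plays W
  Firm A plays k at [W]
  Firm B plays w at [W-k]
→ terminal payoff (-1, -2).
(Firm A's choice at the information set {U, D} is never reached on this path, so it doesn't affect the outcome.)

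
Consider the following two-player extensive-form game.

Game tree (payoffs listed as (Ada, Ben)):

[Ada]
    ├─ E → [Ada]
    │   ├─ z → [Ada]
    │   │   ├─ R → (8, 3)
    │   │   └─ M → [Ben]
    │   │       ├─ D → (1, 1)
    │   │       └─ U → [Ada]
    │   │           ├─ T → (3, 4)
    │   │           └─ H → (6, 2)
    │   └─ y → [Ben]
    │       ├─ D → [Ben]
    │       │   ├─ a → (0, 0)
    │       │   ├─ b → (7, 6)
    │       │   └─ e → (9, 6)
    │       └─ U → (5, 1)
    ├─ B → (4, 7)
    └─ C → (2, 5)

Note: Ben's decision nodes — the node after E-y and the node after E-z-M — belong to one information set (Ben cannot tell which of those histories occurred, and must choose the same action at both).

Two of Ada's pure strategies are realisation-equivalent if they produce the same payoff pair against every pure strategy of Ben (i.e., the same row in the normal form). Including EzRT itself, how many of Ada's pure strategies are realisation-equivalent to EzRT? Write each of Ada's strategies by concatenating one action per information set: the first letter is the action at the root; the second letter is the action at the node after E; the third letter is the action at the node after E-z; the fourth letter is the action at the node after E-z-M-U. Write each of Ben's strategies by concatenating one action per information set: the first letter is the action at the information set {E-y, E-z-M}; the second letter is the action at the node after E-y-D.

Row for EzRT (columns Da, Db, De, Ua, Ub, Ue): (8,3) (8,3) (8,3) (8,3) (8,3) (8,3).
Under EzRT, Ada's choice at the node after E-z-M-U can never be reached regardless of what Ben does, so varying those choices leaves every outcome unchanged.
Holding the reachable choices fixed and varying the unreachable one freely already gives 2 equivalent strategies.
No other strategy reproduces this row, so those 2 are the full class: EzRT, EzRH.

2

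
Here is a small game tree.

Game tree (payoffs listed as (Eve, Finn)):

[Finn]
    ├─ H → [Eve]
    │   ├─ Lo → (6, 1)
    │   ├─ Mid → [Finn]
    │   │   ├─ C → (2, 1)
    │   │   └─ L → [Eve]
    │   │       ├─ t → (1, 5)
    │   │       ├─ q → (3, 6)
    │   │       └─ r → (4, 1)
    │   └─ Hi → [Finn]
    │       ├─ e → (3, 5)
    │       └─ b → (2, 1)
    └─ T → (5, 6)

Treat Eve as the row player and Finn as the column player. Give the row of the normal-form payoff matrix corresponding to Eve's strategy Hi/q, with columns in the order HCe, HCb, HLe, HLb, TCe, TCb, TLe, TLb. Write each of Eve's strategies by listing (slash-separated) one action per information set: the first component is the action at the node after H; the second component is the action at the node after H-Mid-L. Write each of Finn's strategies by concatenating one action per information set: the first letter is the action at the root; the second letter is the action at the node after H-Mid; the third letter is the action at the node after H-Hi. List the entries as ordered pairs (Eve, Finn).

vs HCe: Finn plays H → Eve plays Hi at [H] → Finn plays e at [H-Hi] → (3, 5)
vs HCb: Finn plays H → Eve plays Hi at [H] → Finn plays b at [H-Hi] → (2, 1)
vs HLe: Finn plays H → Eve plays Hi at [H] → Finn plays e at [H-Hi] → (3, 5)
vs HLb: Finn plays H → Eve plays Hi at [H] → Finn plays b at [H-Hi] → (2, 1)
vs TCe: Finn plays T → (5, 6)
vs TCb: Finn plays T → (5, 6)
vs TLe: Finn plays T → (5, 6)
vs TLb: Finn plays T → (5, 6)

(3,5) (2,1) (3,5) (2,1) (5,6) (5,6) (5,6) (5,6)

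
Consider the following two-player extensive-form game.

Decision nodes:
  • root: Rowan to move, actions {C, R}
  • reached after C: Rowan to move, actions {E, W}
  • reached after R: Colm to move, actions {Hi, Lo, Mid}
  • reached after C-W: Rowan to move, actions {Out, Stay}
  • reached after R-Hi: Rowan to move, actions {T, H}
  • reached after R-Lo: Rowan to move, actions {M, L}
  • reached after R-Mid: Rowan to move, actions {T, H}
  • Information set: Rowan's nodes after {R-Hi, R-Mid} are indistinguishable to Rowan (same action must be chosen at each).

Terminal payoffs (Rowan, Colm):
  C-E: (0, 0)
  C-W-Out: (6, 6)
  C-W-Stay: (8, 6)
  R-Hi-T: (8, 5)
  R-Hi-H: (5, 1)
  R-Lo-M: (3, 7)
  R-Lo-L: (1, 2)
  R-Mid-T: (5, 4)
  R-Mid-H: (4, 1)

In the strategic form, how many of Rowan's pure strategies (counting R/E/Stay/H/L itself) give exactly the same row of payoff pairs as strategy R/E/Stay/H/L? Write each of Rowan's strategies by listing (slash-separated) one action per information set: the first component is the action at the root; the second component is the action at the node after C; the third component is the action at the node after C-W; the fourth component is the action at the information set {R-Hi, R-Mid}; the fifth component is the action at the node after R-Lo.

4

Row for R/E/Stay/H/L (columns Hi, Lo, Mid): (5,1) (1,2) (4,1).
Under R/E/Stay/H/L, Rowan's choice at the node after C and at the node after C-W can never be reached regardless of what Colm does, so varying those choices leaves every outcome unchanged.
Holding the reachable choices fixed and varying the unreachable ones freely already gives 2 × 2 = 4 equivalent strategies.
No other strategy reproduces this row, so those 4 are the full class: R/E/Out/H/L, R/E/Stay/H/L, R/W/Out/H/L, R/W/Stay/H/L.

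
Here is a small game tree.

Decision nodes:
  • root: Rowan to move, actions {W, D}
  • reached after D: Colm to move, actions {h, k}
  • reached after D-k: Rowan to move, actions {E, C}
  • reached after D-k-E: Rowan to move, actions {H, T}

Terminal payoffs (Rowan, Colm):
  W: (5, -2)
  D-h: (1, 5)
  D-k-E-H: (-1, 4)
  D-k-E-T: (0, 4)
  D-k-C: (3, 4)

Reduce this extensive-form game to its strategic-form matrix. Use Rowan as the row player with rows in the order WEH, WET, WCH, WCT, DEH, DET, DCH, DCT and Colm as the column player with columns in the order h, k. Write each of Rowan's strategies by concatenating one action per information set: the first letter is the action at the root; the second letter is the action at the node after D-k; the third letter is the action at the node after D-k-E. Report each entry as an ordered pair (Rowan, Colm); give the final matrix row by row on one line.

WEH: (5,-2) (5,-2) | WET: (5,-2) (5,-2) | WCH: (5,-2) (5,-2) | WCT: (5,-2) (5,-2) | DEH: (1,5) (-1,4) | DET: (1,5) (0,4) | DCH: (1,5) (3,4) | DCT: (1,5) (3,4)

Row WEH: h→(5,-2), k→(5,-2)
Row WET: h→(5,-2), k→(5,-2)
Row WCH: h→(5,-2), k→(5,-2)
Row WCT: h→(5,-2), k→(5,-2)
Row DEH: h→(1,5), k→(-1,4)
Row DET: h→(1,5), k→(0,4)
Row DCH: h→(1,5), k→(3,4)
Row DCT: h→(1,5), k→(3,4)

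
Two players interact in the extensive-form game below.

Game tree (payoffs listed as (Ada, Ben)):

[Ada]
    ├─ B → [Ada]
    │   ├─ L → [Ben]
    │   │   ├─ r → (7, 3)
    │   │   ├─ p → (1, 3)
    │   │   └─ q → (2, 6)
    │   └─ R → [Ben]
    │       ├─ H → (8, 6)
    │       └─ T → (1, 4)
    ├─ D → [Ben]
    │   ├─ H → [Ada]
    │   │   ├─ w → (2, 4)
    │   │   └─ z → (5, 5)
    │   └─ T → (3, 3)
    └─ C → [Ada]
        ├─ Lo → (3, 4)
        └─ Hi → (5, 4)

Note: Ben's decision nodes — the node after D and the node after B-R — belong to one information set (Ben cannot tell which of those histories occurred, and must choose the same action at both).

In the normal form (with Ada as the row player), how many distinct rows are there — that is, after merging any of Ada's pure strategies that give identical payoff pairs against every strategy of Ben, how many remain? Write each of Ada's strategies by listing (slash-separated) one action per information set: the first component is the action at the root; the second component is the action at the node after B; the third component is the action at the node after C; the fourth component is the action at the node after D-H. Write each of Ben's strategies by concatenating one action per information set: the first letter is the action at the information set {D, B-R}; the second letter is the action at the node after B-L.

6

Ada has 24 pure strategies: B/L/Lo/w, B/L/Lo/z, B/L/Hi/w, B/L/Hi/z, B/R/Lo/w, B/R/Lo/z, B/R/Hi/w, B/R/Hi/z, D/L/Lo/w, D/L/Lo/z, D/L/Hi/w, D/L/Hi/z, D/R/Lo/w, D/R/Lo/z, D/R/Hi/w, D/R/Hi/z, C/L/Lo/w, C/L/Lo/z, C/L/Hi/w, C/L/Hi/z, C/R/Lo/w, C/R/Lo/z, C/R/Hi/w, C/R/Hi/z. Columns: Hr, Hp, Hq, Tr, Tp, Tq.
{B/L/Lo/w, B/L/Lo/z, B/L/Hi/w, B/L/Hi/z} → row (7,3) (1,3) (2,6) (7,3) (1,3) (2,6)
{B/R/Lo/w, B/R/Lo/z, B/R/Hi/w, B/R/Hi/z} → row (8,6) (8,6) (8,6) (1,4) (1,4) (1,4)
{D/L/Lo/w, D/L/Hi/w, D/R/Lo/w, D/R/Hi/w} → row (2,4) (2,4) (2,4) (3,3) (3,3) (3,3)
{D/L/Lo/z, D/L/Hi/z, D/R/Lo/z, D/R/Hi/z} → row (5,5) (5,5) (5,5) (3,3) (3,3) (3,3)
{C/L/Lo/w, C/L/Lo/z, C/R/Lo/w, C/R/Lo/z} → row (3,4) (3,4) (3,4) (3,4) (3,4) (3,4)
{C/L/Hi/w, C/L/Hi/z, C/R/Hi/w, C/R/Hi/z} → row (5,4) (5,4) (5,4) (5,4) (5,4) (5,4)
That's 6 distinct rows out of 24 strategies.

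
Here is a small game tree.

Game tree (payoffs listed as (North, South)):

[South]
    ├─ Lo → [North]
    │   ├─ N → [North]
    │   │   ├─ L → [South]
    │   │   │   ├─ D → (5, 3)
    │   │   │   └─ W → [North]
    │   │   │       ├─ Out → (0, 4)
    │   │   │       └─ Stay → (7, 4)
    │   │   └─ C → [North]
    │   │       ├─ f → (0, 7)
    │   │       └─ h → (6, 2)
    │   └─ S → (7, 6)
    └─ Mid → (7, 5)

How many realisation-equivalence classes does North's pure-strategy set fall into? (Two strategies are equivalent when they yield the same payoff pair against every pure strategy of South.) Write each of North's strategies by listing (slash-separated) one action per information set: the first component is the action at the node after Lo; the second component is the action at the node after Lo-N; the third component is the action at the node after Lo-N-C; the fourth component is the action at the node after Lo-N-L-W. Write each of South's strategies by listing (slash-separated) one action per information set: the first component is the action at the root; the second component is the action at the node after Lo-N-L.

5

North has 16 pure strategies: N/L/f/Out, N/L/f/Stay, N/L/h/Out, N/L/h/Stay, N/C/f/Out, N/C/f/Stay, N/C/h/Out, N/C/h/Stay, S/L/f/Out, S/L/f/Stay, S/L/h/Out, S/L/h/Stay, S/C/f/Out, S/C/f/Stay, S/C/h/Out, S/C/h/Stay. Columns: Lo/D, Lo/W, Mid/D, Mid/W.
{N/L/f/Out, N/L/h/Out} → row (5,3) (0,4) (7,5) (7,5)
{N/L/f/Stay, N/L/h/Stay} → row (5,3) (7,4) (7,5) (7,5)
{N/C/f/Out, N/C/f/Stay} → row (0,7) (0,7) (7,5) (7,5)
{N/C/h/Out, N/C/h/Stay} → row (6,2) (6,2) (7,5) (7,5)
{S/L/f/Out, S/L/f/Stay, S/L/h/Out, S/L/h/Stay, S/C/f/Out, S/C/f/Stay, S/C/h/Out, S/C/h/Stay} → row (7,6) (7,6) (7,5) (7,5)
That's 5 distinct rows out of 16 strategies.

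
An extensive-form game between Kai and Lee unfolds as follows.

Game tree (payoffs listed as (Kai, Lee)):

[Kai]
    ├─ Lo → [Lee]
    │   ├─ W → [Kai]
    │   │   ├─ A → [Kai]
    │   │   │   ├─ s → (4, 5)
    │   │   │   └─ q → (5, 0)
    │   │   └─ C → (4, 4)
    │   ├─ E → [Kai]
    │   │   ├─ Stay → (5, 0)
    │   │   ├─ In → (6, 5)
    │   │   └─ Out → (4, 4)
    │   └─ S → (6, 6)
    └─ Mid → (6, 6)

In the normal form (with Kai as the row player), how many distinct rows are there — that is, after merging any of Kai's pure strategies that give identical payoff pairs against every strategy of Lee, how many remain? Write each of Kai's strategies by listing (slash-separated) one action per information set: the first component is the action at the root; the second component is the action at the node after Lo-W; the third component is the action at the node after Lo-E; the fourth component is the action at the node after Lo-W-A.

10

Kai has 24 pure strategies: Lo/A/Stay/s, Lo/A/Stay/q, Lo/A/In/s, Lo/A/In/q, Lo/A/Out/s, Lo/A/Out/q, Lo/C/Stay/s, Lo/C/Stay/q, Lo/C/In/s, Lo/C/In/q, Lo/C/Out/s, Lo/C/Out/q, Mid/A/Stay/s, Mid/A/Stay/q, Mid/A/In/s, Mid/A/In/q, Mid/A/Out/s, Mid/A/Out/q, Mid/C/Stay/s, Mid/C/Stay/q, Mid/C/In/s, Mid/C/In/q, Mid/C/Out/s, Mid/C/Out/q. Columns: W, E, S.
{Lo/A/Stay/s} → row (4,5) (5,0) (6,6)
{Lo/A/Stay/q} → row (5,0) (5,0) (6,6)
{Lo/A/In/s} → row (4,5) (6,5) (6,6)
{Lo/A/In/q} → row (5,0) (6,5) (6,6)
{Lo/A/Out/s} → row (4,5) (4,4) (6,6)
{Lo/A/Out/q} → row (5,0) (4,4) (6,6)
{Lo/C/Stay/s, Lo/C/Stay/q} → row (4,4) (5,0) (6,6)
{Lo/C/In/s, Lo/C/In/q} → row (4,4) (6,5) (6,6)
{Lo/C/Out/s, Lo/C/Out/q} → row (4,4) (4,4) (6,6)
{Mid/A/Stay/s, Mid/A/Stay/q, Mid/A/In/s, Mid/A/In/q, Mid/A/Out/s, Mid/A/Out/q, Mid/C/Stay/s, Mid/C/Stay/q, Mid/C/In/s, Mid/C/In/q, Mid/C/Out/s, Mid/C/Out/q} → row (6,6) (6,6) (6,6)
That's 10 distinct rows out of 24 strategies.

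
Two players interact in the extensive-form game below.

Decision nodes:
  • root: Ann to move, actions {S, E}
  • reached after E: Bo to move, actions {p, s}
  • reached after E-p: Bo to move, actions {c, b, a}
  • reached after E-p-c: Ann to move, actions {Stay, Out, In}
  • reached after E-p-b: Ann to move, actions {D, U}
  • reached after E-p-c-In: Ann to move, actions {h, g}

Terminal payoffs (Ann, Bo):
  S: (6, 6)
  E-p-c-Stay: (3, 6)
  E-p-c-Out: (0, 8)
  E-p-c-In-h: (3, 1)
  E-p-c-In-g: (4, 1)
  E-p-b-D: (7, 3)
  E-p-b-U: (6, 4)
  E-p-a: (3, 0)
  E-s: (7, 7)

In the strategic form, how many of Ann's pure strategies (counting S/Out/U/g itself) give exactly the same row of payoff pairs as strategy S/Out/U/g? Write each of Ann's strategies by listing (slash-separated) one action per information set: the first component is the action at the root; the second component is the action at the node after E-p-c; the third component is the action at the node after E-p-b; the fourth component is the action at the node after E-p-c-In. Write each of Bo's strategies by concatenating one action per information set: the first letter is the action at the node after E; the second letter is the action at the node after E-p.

Row for S/Out/U/g (columns pc, pb, pa, sc, sb, sa): (6,6) (6,6) (6,6) (6,6) (6,6) (6,6).
Under S/Out/U/g, Ann's choice at the node after E-p-c and at the node after E-p-b and at the node after E-p-c-In can never be reached regardless of what Bo does, so varying those choices leaves every outcome unchanged.
Holding the reachable choices fixed and varying the unreachable ones freely already gives 3 × 2 × 2 = 12 equivalent strategies.
No other strategy reproduces this row, so those 12 are the full class: S/Stay/D/h, S/Stay/D/g, S/Stay/U/h, S/Stay/U/g, S/Out/D/h, S/Out/D/g, S/Out/U/h, S/Out/U/g, S/In/D/h, S/In/D/g, S/In/U/h, S/In/U/g.

12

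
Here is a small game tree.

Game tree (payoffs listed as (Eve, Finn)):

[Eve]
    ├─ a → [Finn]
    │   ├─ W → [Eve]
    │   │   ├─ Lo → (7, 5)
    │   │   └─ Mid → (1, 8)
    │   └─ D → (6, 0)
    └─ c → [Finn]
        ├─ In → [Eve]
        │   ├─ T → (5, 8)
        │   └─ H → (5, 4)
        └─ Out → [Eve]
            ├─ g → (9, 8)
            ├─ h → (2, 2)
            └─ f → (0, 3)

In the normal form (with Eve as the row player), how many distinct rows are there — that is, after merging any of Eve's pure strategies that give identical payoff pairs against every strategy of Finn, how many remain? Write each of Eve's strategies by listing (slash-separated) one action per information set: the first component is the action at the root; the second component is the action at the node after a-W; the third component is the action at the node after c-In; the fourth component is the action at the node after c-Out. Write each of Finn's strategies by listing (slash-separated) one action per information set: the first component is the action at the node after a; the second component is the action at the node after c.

Eve has 24 pure strategies: a/Lo/T/g, a/Lo/T/h, a/Lo/T/f, a/Lo/H/g, a/Lo/H/h, a/Lo/H/f, a/Mid/T/g, a/Mid/T/h, a/Mid/T/f, a/Mid/H/g, a/Mid/H/h, a/Mid/H/f, c/Lo/T/g, c/Lo/T/h, c/Lo/T/f, c/Lo/H/g, c/Lo/H/h, c/Lo/H/f, c/Mid/T/g, c/Mid/T/h, c/Mid/T/f, c/Mid/H/g, c/Mid/H/h, c/Mid/H/f. Columns: W/In, W/Out, D/In, D/Out.
{a/Lo/T/g, a/Lo/T/h, a/Lo/T/f, a/Lo/H/g, a/Lo/H/h, a/Lo/H/f} → row (7,5) (7,5) (6,0) (6,0)
{a/Mid/T/g, a/Mid/T/h, a/Mid/T/f, a/Mid/H/g, a/Mid/H/h, a/Mid/H/f} → row (1,8) (1,8) (6,0) (6,0)
{c/Lo/T/g, c/Mid/T/g} → row (5,8) (9,8) (5,8) (9,8)
{c/Lo/T/h, c/Mid/T/h} → row (5,8) (2,2) (5,8) (2,2)
{c/Lo/T/f, c/Mid/T/f} → row (5,8) (0,3) (5,8) (0,3)
{c/Lo/H/g, c/Mid/H/g} → row (5,4) (9,8) (5,4) (9,8)
{c/Lo/H/h, c/Mid/H/h} → row (5,4) (2,2) (5,4) (2,2)
{c/Lo/H/f, c/Mid/H/f} → row (5,4) (0,3) (5,4) (0,3)
That's 8 distinct rows out of 24 strategies.

8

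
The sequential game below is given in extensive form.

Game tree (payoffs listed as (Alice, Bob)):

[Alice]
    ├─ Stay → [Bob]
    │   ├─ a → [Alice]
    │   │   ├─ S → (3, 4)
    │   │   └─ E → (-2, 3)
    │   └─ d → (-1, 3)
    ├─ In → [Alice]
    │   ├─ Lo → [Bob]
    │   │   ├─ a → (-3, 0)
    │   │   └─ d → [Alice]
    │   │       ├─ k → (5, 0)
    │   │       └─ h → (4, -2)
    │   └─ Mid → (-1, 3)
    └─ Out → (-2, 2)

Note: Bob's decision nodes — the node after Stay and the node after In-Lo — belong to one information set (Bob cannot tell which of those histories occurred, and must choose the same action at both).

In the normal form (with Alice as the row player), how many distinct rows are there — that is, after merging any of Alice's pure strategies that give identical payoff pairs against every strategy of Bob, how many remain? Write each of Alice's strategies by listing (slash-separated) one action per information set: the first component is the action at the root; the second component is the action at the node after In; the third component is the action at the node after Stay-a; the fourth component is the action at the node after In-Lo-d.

6

Alice has 24 pure strategies: Stay/Lo/S/k, Stay/Lo/S/h, Stay/Lo/E/k, Stay/Lo/E/h, Stay/Mid/S/k, Stay/Mid/S/h, Stay/Mid/E/k, Stay/Mid/E/h, In/Lo/S/k, In/Lo/S/h, In/Lo/E/k, In/Lo/E/h, In/Mid/S/k, In/Mid/S/h, In/Mid/E/k, In/Mid/E/h, Out/Lo/S/k, Out/Lo/S/h, Out/Lo/E/k, Out/Lo/E/h, Out/Mid/S/k, Out/Mid/S/h, Out/Mid/E/k, Out/Mid/E/h. Columns: a, d.
{Stay/Lo/S/k, Stay/Lo/S/h, Stay/Mid/S/k, Stay/Mid/S/h} → row (3,4) (-1,3)
{Stay/Lo/E/k, Stay/Lo/E/h, Stay/Mid/E/k, Stay/Mid/E/h} → row (-2,3) (-1,3)
{In/Lo/S/k, In/Lo/E/k} → row (-3,0) (5,0)
{In/Lo/S/h, In/Lo/E/h} → row (-3,0) (4,-2)
{In/Mid/S/k, In/Mid/S/h, In/Mid/E/k, In/Mid/E/h} → row (-1,3) (-1,3)
{Out/Lo/S/k, Out/Lo/S/h, Out/Lo/E/k, Out/Lo/E/h, Out/Mid/S/k, Out/Mid/S/h, Out/Mid/E/k, Out/Mid/E/h} → row (-2,2) (-2,2)
That's 6 distinct rows out of 24 strategies.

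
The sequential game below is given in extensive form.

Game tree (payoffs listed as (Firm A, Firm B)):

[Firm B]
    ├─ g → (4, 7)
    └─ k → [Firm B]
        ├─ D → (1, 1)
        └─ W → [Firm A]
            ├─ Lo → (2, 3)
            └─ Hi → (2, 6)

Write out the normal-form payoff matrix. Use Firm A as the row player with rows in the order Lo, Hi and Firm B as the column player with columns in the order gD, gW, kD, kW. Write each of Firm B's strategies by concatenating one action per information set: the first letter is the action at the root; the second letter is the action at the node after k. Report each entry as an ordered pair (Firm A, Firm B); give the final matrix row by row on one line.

Row Lo: gD→(4,7), gW→(4,7), kD→(1,1), kW→(2,3)
Row Hi: gD→(4,7), gW→(4,7), kD→(1,1), kW→(2,6)

Lo: (4,7) (4,7) (1,1) (2,3) | Hi: (4,7) (4,7) (1,1) (2,6)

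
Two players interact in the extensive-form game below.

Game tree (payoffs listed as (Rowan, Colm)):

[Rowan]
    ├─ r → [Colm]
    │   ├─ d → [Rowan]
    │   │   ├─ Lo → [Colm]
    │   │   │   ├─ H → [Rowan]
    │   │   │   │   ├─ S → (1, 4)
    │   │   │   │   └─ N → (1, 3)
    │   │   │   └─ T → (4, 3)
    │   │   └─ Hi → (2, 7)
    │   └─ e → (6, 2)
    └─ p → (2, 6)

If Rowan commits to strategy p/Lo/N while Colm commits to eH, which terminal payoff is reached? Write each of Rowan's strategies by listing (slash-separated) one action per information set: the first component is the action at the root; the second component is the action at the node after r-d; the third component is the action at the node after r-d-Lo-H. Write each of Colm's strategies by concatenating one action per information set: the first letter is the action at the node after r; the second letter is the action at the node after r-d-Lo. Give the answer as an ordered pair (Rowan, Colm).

Trace the play path from the root:
  Rowan plays p
→ terminal payoff (2, 6).
(Rowan's choice at the node after r-d is never reached on this path, so it doesn't affect the outcome.)

(2, 6)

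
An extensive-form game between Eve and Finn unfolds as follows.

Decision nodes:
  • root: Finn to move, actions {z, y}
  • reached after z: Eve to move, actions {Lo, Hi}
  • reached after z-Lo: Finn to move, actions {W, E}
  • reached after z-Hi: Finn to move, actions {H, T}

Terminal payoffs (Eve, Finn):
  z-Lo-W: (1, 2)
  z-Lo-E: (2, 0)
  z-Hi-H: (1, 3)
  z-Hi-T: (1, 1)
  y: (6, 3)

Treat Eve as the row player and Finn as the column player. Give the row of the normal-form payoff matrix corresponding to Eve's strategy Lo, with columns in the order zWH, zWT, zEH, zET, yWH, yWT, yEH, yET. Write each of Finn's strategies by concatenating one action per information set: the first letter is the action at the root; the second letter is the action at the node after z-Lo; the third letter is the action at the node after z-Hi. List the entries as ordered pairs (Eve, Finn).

vs zWH: Finn plays z → Eve plays Lo at [z] → Finn plays W at [z-Lo] → (1, 2)
vs zWT: Finn plays z → Eve plays Lo at [z] → Finn plays W at [z-Lo] → (1, 2)
vs zEH: Finn plays z → Eve plays Lo at [z] → Finn plays E at [z-Lo] → (2, 0)
vs zET: Finn plays z → Eve plays Lo at [z] → Finn plays E at [z-Lo] → (2, 0)
vs yWH: Finn plays y → (6, 3)
vs yWT: Finn plays y → (6, 3)
vs yEH: Finn plays y → (6, 3)
vs yET: Finn plays y → (6, 3)

(1,2) (1,2) (2,0) (2,0) (6,3) (6,3) (6,3) (6,3)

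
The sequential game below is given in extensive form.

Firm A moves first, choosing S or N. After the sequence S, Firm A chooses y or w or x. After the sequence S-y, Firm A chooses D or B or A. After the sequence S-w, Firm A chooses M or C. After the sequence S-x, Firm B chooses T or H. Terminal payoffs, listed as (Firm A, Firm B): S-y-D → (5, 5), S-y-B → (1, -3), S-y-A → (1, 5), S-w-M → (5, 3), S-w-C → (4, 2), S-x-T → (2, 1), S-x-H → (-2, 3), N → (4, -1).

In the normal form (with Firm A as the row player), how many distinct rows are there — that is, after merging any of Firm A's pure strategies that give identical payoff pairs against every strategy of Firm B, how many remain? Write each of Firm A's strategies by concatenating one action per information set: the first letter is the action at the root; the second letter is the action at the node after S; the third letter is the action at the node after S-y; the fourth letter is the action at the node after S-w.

7

Firm A has 36 pure strategies: SyDM, SyDC, SyBM, SyBC, SyAM, SyAC, SwDM, SwDC, SwBM, SwBC, SwAM, SwAC, SxDM, SxDC, SxBM, SxBC, SxAM, SxAC, NyDM, NyDC, NyBM, NyBC, NyAM, NyAC, NwDM, NwDC, NwBM, NwBC, NwAM, NwAC, NxDM, NxDC, NxBM, NxBC, NxAM, NxAC. Columns: T, H.
{SyDM, SyDC} → row (5,5) (5,5)
{SyBM, SyBC} → row (1,-3) (1,-3)
{SyAM, SyAC} → row (1,5) (1,5)
{SwDM, SwBM, SwAM} → row (5,3) (5,3)
{SwDC, SwBC, SwAC} → row (4,2) (4,2)
{SxDM, SxDC, SxBM, SxBC, SxAM, SxAC} → row (2,1) (-2,3)
{NyDM, NyDC, NyBM, NyBC, NyAM, NyAC, NwDM, NwDC, NwBM, NwBC, NwAM, NwAC, NxDM, NxDC, NxBM, NxBC, NxAM, NxAC} → row (4,-1) (4,-1)
That's 7 distinct rows out of 36 strategies.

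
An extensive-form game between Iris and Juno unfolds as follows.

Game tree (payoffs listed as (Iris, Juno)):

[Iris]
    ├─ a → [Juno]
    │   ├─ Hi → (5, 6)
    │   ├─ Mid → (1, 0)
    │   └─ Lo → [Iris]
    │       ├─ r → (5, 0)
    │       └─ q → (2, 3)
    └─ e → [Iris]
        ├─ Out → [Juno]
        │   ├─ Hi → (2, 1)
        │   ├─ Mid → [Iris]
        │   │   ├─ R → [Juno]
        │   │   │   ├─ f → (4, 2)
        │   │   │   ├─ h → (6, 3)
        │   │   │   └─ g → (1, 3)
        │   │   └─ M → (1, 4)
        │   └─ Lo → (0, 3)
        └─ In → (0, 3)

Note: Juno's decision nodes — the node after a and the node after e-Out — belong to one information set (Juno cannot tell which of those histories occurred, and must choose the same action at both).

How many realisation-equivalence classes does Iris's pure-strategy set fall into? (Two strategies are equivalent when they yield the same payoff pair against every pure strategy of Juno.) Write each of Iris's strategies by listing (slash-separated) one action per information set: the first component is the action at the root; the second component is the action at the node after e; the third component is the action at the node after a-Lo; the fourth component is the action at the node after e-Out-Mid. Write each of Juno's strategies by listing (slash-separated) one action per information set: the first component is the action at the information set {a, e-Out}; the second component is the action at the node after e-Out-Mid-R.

Iris has 16 pure strategies: a/Out/r/R, a/Out/r/M, a/Out/q/R, a/Out/q/M, a/In/r/R, a/In/r/M, a/In/q/R, a/In/q/M, e/Out/r/R, e/Out/r/M, e/Out/q/R, e/Out/q/M, e/In/r/R, e/In/r/M, e/In/q/R, e/In/q/M. Columns: Hi/f, Hi/h, Hi/g, Mid/f, Mid/h, Mid/g, Lo/f, Lo/h, Lo/g.
{a/Out/r/R, a/Out/r/M, a/In/r/R, a/In/r/M} → row (5,6) (5,6) (5,6) (1,0) (1,0) (1,0) (5,0) (5,0) (5,0)
{a/Out/q/R, a/Out/q/M, a/In/q/R, a/In/q/M} → row (5,6) (5,6) (5,6) (1,0) (1,0) (1,0) (2,3) (2,3) (2,3)
{e/Out/r/R, e/Out/q/R} → row (2,1) (2,1) (2,1) (4,2) (6,3) (1,3) (0,3) (0,3) (0,3)
{e/Out/r/M, e/Out/q/M} → row (2,1) (2,1) (2,1) (1,4) (1,4) (1,4) (0,3) (0,3) (0,3)
{e/In/r/R, e/In/r/M, e/In/q/R, e/In/q/M} → row (0,3) (0,3) (0,3) (0,3) (0,3) (0,3) (0,3) (0,3) (0,3)
That's 5 distinct rows out of 16 strategies.

5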